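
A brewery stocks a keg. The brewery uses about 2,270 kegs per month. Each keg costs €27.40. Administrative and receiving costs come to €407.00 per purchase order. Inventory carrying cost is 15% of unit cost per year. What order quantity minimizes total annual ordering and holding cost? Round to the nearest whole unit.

Annual demand D = 2,270 × 12 = 27,240.
Holding cost H = 0.15 × €27.40 = €4.1100 per unit per year.
EOQ = √(2DS / H) = √(2 × 27,240 × 407 / 4.11).
= √(22,173,360 / 4.11) = √5,394,978.1022 ≈ 2322.709.

Q* ≈ 2,323 kegs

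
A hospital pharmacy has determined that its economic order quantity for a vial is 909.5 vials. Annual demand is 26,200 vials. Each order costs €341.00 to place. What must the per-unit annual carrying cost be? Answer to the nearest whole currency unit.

H ≈ €22

Invert the EOQ relation Q*² = 2DS/H.
From Q* = √(2DS/H): H = 2DS / Q*² = 2 × 26,200 × 341 / 909.5² = 21.6013.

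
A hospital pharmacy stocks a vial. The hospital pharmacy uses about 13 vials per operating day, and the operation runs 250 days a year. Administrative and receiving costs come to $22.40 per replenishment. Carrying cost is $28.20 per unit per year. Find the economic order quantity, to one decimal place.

Q* ≈ 71.9 vials

Annual demand D = 13 × 250 = 3,250.
EOQ = √(2DS / H) = √(2 × 3,250 × 22.4 / 28.2).
= √(145,600 / 28.2) = √5,163.1206 ≈ 71.855.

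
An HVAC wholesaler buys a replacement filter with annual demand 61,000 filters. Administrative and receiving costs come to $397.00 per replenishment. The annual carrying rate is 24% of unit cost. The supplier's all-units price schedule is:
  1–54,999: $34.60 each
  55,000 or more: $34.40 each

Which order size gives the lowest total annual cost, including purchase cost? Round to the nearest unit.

Holding cost per unit per year at price C is H = 0.24·C.
For each price level, check whether its EOQ is feasible; otherwise the best quantity at that price is the breakpoint.
EOQ at $34.60 = 2415.1 (feasible in tier 1): TC = 61,000×$34.60 + (61,000/2415.1)×397 + (2415.1/2)×0.24×$34.60 = $2,130,654.82.
EOQ at $34.40 = 2422.1 < 55000, so use break Q=55000: TC = 61,000×$34.40 + (61,000/55000.0)×397 + (55000.0/2)×0.24×$34.40 = $2,325,880.31.
Lowest total cost is $2,130,654.82 at Q = 2415.1.

Q* ≈ 2,415 filters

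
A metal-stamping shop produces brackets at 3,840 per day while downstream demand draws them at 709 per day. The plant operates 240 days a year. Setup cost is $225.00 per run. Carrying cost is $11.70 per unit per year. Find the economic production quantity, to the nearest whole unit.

Annual demand D = 709 × 240 = 170,160.
Production build-up factor (1 − d/p) = 1 − 709/3,840 = 0.8154.
Q* = √(2DS / (H(1 − d/p))) = √(2 × 170,160 × 225 / (11.7 × 0.8154)).
= √(76,572,000 / 9.5398) ≈ 2833.128.

Q* ≈ 2,833 brackets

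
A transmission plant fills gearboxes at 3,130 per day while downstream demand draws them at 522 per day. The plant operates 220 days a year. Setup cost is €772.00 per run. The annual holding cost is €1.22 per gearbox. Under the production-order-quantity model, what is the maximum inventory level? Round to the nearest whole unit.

I_max ≈ 11,005 gearboxes

Annual demand D = 522 × 220 = 114,840.
Production build-up factor (1 − d/p) = 1 − 522/3,130 = 0.8332.
Q* = √(2DS / (H(1 − d/p))) = √(2 × 114,840 × 772 / (1.22 × 0.8332)).
= √(177,312,960 / 1.0165) ≈ 13207.138.
Maximum inventory = Q*(1 − d/p) = 13207.138 × 0.8332 ≈ 11004.541.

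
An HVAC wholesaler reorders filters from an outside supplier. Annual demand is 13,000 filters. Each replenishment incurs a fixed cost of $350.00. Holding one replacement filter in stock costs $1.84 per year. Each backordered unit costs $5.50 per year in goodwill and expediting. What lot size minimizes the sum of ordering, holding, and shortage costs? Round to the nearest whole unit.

Q* ≈ 2,569 filters

With planned backorders, Q* = √(2DS/H) · √((H+B)/B).
√(2DS/H) = √(2 × 13,000 × 350 / 1.84) = 2223.882.
√((H+B)/B) = √((1.84+5.5)/5.5) = 1.1552.
Q* ≈ 2569.085.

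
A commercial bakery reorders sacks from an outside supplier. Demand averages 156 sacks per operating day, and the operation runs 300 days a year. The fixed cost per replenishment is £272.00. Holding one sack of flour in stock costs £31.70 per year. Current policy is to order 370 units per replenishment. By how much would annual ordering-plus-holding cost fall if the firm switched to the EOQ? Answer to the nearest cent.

Annual demand D = 156 × 300 = 46,800.
EOQ = √(2DS/H) = √(2 × 46,800 × 272 / 31.7) ≈ 896.17.
Cost at Q* = (D/Q*)S + (Q*/2)H = √(2DSH) ≈ £28,408.74.
Cost at Q = 370: (46,800/370)×272 + (370/2)×31.7 = £34,404.32 + £5,864.50 = £40,268.82.
Excess = £40,268.82 − £28,408.74 = £11,860.08.

Extra cost ≈ £11,860.08 per year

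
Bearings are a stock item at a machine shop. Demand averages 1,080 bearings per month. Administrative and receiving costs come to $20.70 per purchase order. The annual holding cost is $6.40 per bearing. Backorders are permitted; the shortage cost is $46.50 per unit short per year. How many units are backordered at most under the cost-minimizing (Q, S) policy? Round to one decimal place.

Annual demand D = 1,080 × 12 = 12,960.
With planned backorders, Q* = √(2DS/H) · √((H+B)/B).
√(2DS/H) = √(2 × 12,960 × 20.7 / 6.4) = 289.543.
√((H+B)/B) = √((6.4+46.5)/46.5) = 1.0666.
Q* ≈ 308.826.
S* = Q* · H/(H+B) = 308.826 × 6.4/52.9 ≈ 37.363.

S* ≈ 37.4 bearings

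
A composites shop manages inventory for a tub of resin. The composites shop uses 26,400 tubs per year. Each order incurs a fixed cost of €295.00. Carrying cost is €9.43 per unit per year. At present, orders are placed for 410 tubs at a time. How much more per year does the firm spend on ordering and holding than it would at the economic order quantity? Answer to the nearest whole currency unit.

Extra cost ≈ €8,809 per year

EOQ = √(2DS/H) = √(2 × 26,400 × 295 / 9.43) ≈ 1285.20.
Cost at Q* = (D/Q*)S + (Q*/2)H = √(2DSH) ≈ €12,119.48.
Cost at Q = 410: (26,400/410)×295 + (410/2)×9.43 = €18,995.12 + €1,933.15 = €20,928.27.
Excess = €20,928.27 − €12,119.48 = €8,808.80.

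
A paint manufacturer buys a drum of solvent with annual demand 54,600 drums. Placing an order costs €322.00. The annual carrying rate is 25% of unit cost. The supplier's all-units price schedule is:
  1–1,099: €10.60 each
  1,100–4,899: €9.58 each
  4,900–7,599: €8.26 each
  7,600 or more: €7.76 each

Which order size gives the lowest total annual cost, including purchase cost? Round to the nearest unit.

Q* ≈ 7,600 drums

Holding cost per unit per year at price C is H = 0.25·C.
Evaluate total cost at each tier's feasible EOQ or, if the EOQ is below the tier, at the tier's minimum quantity.
Tier 1 (€10.60): EOQ = 3642.6 exceeds tier's upper bound 1099, so this tier is dominated.
EOQ at €9.58 = 3831.7 (feasible in tier 2): TC = 54,600×€9.58 + (54,600/3831.7)×322 + (3831.7/2)×0.25×€9.58 = €532,244.82.
EOQ at €8.26 = 4126.5 < 4900, so use break Q=4900: TC = 54,600×€8.26 + (54,600/4900.0)×322 + (4900.0/2)×0.25×€8.26 = €459,643.25.
EOQ at €7.76 = 4257.3 < 7600, so use break Q=7600: TC = 54,600×€7.76 + (54,600/7600.0)×322 + (7600.0/2)×0.25×€7.76 = €433,381.32.
Lowest total cost is €433,381.32 at Q = 7600.0.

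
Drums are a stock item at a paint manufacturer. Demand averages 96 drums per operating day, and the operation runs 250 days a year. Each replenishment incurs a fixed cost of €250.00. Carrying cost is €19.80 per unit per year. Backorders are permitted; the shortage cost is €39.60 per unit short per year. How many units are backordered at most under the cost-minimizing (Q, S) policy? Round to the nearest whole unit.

Annual demand D = 96 × 250 = 24,000.
With planned backorders, Q* = √(2DS/H) · √((H+B)/B).
√(2DS/H) = √(2 × 24,000 × 250 / 19.8) = 778.499.
√((H+B)/B) = √((19.8+39.6)/39.6) = 1.2247.
Q* ≈ 953.463.
S* = Q* · H/(H+B) = 953.463 × 19.8/59.4 ≈ 317.821.

S* ≈ 318 drums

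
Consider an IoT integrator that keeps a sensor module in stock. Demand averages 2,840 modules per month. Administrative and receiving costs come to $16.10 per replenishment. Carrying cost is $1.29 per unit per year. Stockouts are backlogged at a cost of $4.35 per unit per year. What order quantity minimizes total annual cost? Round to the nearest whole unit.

Annual demand D = 2,840 × 12 = 34,080.
With planned backorders, Q* = √(2DS/H) · √((H+B)/B).
√(2DS/H) = √(2 × 34,080 × 16.1 / 1.29) = 922.323.
√((H+B)/B) = √((1.29+4.35)/4.35) = 1.1387.
Q* ≈ 1050.214.

Q* ≈ 1,050 modules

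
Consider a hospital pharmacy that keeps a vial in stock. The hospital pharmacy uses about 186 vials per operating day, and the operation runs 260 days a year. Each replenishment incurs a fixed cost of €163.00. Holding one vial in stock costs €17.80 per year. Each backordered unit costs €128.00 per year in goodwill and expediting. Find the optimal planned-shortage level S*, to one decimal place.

S* ≈ 122.6 vials

Annual demand D = 186 × 260 = 48,360.
With planned backorders, Q* = √(2DS/H) · √((H+B)/B).
√(2DS/H) = √(2 × 48,360 × 163 / 17.8) = 941.113.
√((H+B)/B) = √((17.8+128)/128) = 1.0673.
Q* ≈ 1004.421.
S* = Q* · H/(H+B) = 1004.421 × 17.8/145.8 ≈ 122.625.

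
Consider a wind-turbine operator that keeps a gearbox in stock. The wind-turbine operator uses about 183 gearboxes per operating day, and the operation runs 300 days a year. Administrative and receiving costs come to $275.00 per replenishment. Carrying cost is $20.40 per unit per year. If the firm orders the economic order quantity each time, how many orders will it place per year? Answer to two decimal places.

N ≈ 45.13 orders per year

Annual demand D = 183 × 300 = 54,900.
EOQ = √(2DS/H) = √(2 × 54,900 × 275 / 20.4) ≈ 1216.61.
Orders per year = D / Q* = 54,900 / 1216.61 ≈ 45.125.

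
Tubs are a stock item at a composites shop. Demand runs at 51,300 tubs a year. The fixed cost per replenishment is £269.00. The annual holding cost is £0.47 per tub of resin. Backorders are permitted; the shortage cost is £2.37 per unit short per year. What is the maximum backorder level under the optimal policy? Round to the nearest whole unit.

S* ≈ 1,388 tubs

With planned backorders, Q* = √(2DS/H) · √((H+B)/B).
√(2DS/H) = √(2 × 51,300 × 269 / 0.47) = 7663.036.
√((H+B)/B) = √((0.47+2.37)/2.37) = 1.0947.
Q* ≈ 8388.531.
S* = Q* · H/(H+B) = 8388.531 × 0.47/2.84 ≈ 1388.243.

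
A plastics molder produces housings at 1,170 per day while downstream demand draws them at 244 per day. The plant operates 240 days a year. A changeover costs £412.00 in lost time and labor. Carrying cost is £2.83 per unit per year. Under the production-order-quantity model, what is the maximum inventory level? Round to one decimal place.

Annual demand D = 244 × 240 = 58,560.
Production build-up factor (1 − d/p) = 1 − 244/1,170 = 0.7915.
Q* = √(2DS / (H(1 − d/p))) = √(2 × 58,560 × 412 / (2.83 × 0.7915)).
= √(48,253,440 / 2.2398) ≈ 4641.500.
Maximum inventory = Q*(1 − d/p) = 4641.500 × 0.7915 ≈ 3673.529.

I_max ≈ 3,673.5 housings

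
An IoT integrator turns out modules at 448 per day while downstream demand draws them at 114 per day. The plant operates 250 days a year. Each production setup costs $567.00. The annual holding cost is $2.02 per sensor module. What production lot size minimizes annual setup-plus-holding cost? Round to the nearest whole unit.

Annual demand D = 114 × 250 = 28,500.
Production build-up factor (1 − d/p) = 1 − 114/448 = 0.7455.
Q* = √(2DS / (H(1 − d/p))) = √(2 × 28,500 × 567 / (2.02 × 0.7455)).
= √(32,319,000 / 1.506) ≈ 4632.539.

Q* ≈ 4,633 modules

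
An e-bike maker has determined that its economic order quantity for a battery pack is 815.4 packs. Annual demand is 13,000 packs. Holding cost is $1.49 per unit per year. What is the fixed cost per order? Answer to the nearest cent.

Squaring Q* = √(2DS/H) gives Q*² = 2DS/H.
From Q* = √(2DS/H): S = Q*²H / (2D) = 815.4² × 1.49 / (2 × 13,000) = 38.1026.

S ≈ $38.10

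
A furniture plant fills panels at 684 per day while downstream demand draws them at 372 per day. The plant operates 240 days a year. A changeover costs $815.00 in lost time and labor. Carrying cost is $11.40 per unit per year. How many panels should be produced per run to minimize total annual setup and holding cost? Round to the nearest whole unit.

Q* ≈ 5,290 panels

Annual demand D = 372 × 240 = 89,280.
Production build-up factor (1 − d/p) = 1 − 372/684 = 0.4561.
Q* = √(2DS / (H(1 − d/p))) = √(2 × 89,280 × 815 / (11.4 × 0.4561)).
= √(145,526,400 / 5.2) ≈ 5290.165.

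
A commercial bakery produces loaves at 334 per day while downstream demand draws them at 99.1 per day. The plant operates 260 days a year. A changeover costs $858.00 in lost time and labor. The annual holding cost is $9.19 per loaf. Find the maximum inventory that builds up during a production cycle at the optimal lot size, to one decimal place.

Annual demand D = 99.1 × 260 = 25,766.
Production build-up factor (1 − d/p) = 1 − 99.1/334 = 0.7033.
Q* = √(2DS / (H(1 − d/p))) = √(2 × 25,766 × 858 / (9.19 × 0.7033)).
= √(44,214,456 / 6.4633) ≈ 2615.508.
Maximum inventory = Q*(1 − d/p) = 2615.508 × 0.7033 ≈ 1839.470.

I_max ≈ 1,839.5 loaves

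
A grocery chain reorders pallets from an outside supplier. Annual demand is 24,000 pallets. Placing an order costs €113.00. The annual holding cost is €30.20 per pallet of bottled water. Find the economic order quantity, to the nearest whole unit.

EOQ = √(2DS / H) = √(2 × 24,000 × 113 / 30.2).
= √(5,424,000 / 30.2) = √179,602.649 ≈ 423.796.

Q* ≈ 424 pallets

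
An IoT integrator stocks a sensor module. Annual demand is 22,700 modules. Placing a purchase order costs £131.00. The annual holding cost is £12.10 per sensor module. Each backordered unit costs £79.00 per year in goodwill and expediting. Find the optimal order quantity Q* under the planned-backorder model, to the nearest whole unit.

With planned backorders, Q* = √(2DS/H) · √((H+B)/B).
√(2DS/H) = √(2 × 22,700 × 131 / 12.1) = 701.085.
√((H+B)/B) = √((12.1+79)/79) = 1.0739.
Q* ≈ 752.864.

Q* ≈ 753 modules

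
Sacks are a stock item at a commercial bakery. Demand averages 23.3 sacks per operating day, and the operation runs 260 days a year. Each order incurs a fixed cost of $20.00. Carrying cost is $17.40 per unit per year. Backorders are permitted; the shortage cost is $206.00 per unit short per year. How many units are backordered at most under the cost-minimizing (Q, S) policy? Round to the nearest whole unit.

S* ≈ 10 sacks

Annual demand D = 23.3 × 260 = 6,058.
With planned backorders, Q* = √(2DS/H) · √((H+B)/B).
√(2DS/H) = √(2 × 6,058 × 20 / 17.4) = 118.010.
√((H+B)/B) = √((17.4+206)/206) = 1.0414.
Q* ≈ 122.893.
S* = Q* · H/(H+B) = 122.893 × 17.4/223.4 ≈ 9.572.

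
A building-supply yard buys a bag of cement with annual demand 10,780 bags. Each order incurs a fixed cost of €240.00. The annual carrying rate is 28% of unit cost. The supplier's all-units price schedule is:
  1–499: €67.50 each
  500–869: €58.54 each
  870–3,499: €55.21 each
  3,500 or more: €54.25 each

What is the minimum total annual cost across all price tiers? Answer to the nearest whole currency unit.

TC* ≈ €604,862

Holding cost per unit per year at price C is H = 0.28·C.
For each price level, check whether its EOQ is feasible; otherwise the best quantity at that price is the breakpoint.
Tier 1 (€67.50): EOQ = 523.2 exceeds tier's upper bound 499, so this tier is dominated.
EOQ at €58.54 = 561.9 (feasible in tier 2): TC = 10,780×€58.54 + (10,780/561.9)×240 + (561.9/2)×0.28×€58.54 = €640,270.69.
EOQ at €55.21 = 578.6 < 870, so use break Q=870: TC = 10,780×€55.21 + (10,780/870.0)×240 + (870.0/2)×0.28×€55.21 = €604,862.17.
EOQ at €54.25 = 583.6 < 3500, so use break Q=3500: TC = 10,780×€54.25 + (10,780/3500.0)×240 + (3500.0/2)×0.28×€54.25 = €612,136.70.
Lowest total cost among the candidates is at Q = 870.0.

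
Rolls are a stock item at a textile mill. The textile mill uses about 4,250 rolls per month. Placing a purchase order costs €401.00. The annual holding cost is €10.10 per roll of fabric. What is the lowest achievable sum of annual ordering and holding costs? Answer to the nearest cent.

TC* ≈ €20,325.11

Annual demand D = 4,250 × 12 = 51,000.
Q* = √(2DS/H) = √(2 × 51,000 × 401 / 10.1) ≈ 2012.39.
At the optimum the two cost components are equal, so total cost = 2·(Q*/2)H = Q*·H.
Minimum total = √(2DSH) = √(2 × 51,000 × 401 × 10.1) ≈ 20325.113.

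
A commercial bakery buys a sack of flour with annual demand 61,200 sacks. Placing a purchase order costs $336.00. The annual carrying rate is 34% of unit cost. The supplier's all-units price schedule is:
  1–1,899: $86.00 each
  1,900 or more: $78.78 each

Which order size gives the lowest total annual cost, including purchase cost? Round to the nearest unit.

Holding cost per unit per year at price C is H = 0.34·C.
For each price level, check whether its EOQ is feasible; otherwise the best quantity at that price is the breakpoint.
EOQ at $86.00 = 1186.0 (feasible in tier 1): TC = 61,200×$86.00 + (61,200/1186.0)×336 + (1186.0/2)×0.34×$86.00 = $5,297,877.60.
EOQ at $78.78 = 1239.1 < 1900, so use break Q=1900: TC = 61,200×$78.78 + (61,200/1900.0)×336 + (1900.0/2)×0.34×$78.78 = $4,857,604.68.
Lowest total cost is $4,857,604.68 at Q = 1900.0.

Q* ≈ 1,900 sacks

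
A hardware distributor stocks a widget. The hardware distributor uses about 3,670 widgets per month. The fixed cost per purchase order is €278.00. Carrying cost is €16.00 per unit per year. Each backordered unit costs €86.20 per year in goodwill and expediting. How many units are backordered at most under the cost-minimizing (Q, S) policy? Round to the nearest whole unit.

Annual demand D = 3,670 × 12 = 44,040.
With planned backorders, Q* = √(2DS/H) · √((H+B)/B).
√(2DS/H) = √(2 × 44,040 × 278 / 16) = 1237.089.
√((H+B)/B) = √((16+86.2)/86.2) = 1.0889.
Q* ≈ 1347.016.
S* = Q* · H/(H+B) = 1347.016 × 16/102.2 ≈ 210.883.

S* ≈ 211 widgets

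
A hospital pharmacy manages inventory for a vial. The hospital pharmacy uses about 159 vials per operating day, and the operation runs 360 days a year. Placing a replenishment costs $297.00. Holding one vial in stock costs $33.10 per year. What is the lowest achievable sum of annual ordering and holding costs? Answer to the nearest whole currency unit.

TC* ≈ $33,547

Annual demand D = 159 × 360 = 57,240.
The optimal lot size = √(2DS/H) = √(2 × 57,240 × 297 / 33.1) ≈ 1013.51.
At the optimum the two cost components are equal, so total cost = 2·(Q*/2)H = Q*·H.
Minimum total = √(2DSH) = √(2 × 57,240 × 297 × 33.1) ≈ 33547.258.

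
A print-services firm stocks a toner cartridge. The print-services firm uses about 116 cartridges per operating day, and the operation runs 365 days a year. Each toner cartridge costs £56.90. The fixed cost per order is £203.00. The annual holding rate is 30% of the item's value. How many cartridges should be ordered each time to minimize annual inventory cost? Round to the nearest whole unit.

Annual demand D = 116 × 365 = 42,340.
Holding cost H = 0.30 × £56.90 = £17.0700 per unit per year.
EOQ = √(2DS / H) = √(2 × 42,340 × 203 / 17.07).
= √(17,190,040 / 17.07) = √1,007,032.2203 ≈ 1003.510.

Q* ≈ 1,004 cartridges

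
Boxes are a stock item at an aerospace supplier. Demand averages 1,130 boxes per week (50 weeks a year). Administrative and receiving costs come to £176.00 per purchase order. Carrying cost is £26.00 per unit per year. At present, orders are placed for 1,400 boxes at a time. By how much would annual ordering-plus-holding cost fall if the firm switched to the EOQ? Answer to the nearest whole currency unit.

Annual demand D = 1,130 × 50 = 56,500.
EOQ = √(2DS/H) = √(2 × 56,500 × 176 / 26) ≈ 874.60.
Cost at Q* = (D/Q*)S + (Q*/2)H = √(2DSH) ≈ £22,739.57.
Cost at Q = 1,400: (56,500/1,400)×176 + (1,400/2)×26 = £7,102.86 + £18,200.00 = £25,302.86.
Excess = £25,302.86 − £22,739.57 = £2,563.29.

Extra cost ≈ £2,563 per year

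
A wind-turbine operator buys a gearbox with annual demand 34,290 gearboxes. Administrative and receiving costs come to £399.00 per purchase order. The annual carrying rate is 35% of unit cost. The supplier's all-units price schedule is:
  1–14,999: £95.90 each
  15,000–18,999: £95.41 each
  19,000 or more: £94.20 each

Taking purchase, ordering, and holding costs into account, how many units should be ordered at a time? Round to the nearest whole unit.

Q* ≈ 903 gearboxes

Holding cost per unit per year at price C is H = 0.35·C.
Candidates are each tier's EOQ (if it falls in that tier) and each price-break quantity.
EOQ at £95.90 = 902.9 (feasible in tier 1): TC = 34,290×£95.90 + (34,290/902.9)×399 + (902.9/2)×0.35×£95.90 = £3,318,716.99.
EOQ at £95.41 = 905.2 < 15000, so use break Q=15000: TC = 34,290×£95.41 + (34,290/15000.0)×399 + (15000.0/2)×0.35×£95.41 = £3,522,972.26.
EOQ at £94.20 = 911.0 < 19000, so use break Q=19000: TC = 34,290×£94.20 + (34,290/19000.0)×399 + (19000.0/2)×0.35×£94.20 = £3,544,053.09.
Lowest total cost is £3,318,716.99 at Q = 902.9.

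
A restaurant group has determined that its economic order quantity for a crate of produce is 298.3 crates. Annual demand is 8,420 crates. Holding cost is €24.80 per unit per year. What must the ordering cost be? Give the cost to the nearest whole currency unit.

The basic EOQ model gives Q* = √(2DS/H); rearrange for the unknown.
From Q* = √(2DS/H): S = Q*²H / (2D) = 298.3² × 24.8 / (2 × 8,420) = 131.0437.

S ≈ €131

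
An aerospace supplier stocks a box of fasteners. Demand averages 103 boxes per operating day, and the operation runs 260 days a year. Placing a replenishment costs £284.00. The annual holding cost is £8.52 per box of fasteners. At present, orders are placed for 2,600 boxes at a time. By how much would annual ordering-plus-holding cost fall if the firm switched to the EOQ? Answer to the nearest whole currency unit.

Annual demand D = 103 × 260 = 26,780.
EOQ = √(2DS/H) = √(2 × 26,780 × 284 / 8.52) ≈ 1336.16.
Cost at Q* = (D/Q*)S + (Q*/2)H = √(2DSH) ≈ £11,384.11.
Cost at Q = 2,600: (26,780/2,600)×284 + (2,600/2)×8.52 = £2,925.20 + £11,076.00 = £14,001.20.
Excess = £14,001.20 − £11,384.11 = £2,617.09.

Extra cost ≈ £2,617 per year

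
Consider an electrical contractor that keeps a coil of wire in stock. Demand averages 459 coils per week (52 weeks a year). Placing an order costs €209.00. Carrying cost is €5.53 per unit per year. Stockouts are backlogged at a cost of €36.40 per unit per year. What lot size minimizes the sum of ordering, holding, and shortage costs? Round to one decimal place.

Annual demand D = 459 × 52 = 23,868.
With planned backorders, Q* = √(2DS/H) · √((H+B)/B).
√(2DS/H) = √(2 × 23,868 × 209 / 5.53) = 1343.178.
√((H+B)/B) = √((5.53+36.4)/36.4) = 1.0733.
Q* ≈ 1441.602.

Q* ≈ 1,441.6 coils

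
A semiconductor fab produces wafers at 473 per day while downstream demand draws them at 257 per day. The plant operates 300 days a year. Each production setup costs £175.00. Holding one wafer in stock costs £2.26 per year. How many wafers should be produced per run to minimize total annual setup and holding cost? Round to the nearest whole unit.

Annual demand D = 257 × 300 = 77,100.
Production build-up factor (1 − d/p) = 1 − 257/473 = 0.4567.
Q* = √(2DS / (H(1 − d/p))) = √(2 × 77,100 × 175 / (2.26 × 0.4567)).
= √(26,985,000 / 1.0321) ≈ 5113.411.

Q* ≈ 5,113 wafers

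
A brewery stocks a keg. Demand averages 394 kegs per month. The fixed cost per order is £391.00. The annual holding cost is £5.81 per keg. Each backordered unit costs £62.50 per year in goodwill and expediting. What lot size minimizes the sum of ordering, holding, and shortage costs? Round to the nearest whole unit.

Annual demand D = 394 × 12 = 4,728.
With planned backorders, Q* = √(2DS/H) · √((H+B)/B).
√(2DS/H) = √(2 × 4,728 × 391 / 5.81) = 797.727.
√((H+B)/B) = √((5.81+62.5)/62.5) = 1.0454.
Q* ≈ 833.981.

Q* ≈ 834 kegs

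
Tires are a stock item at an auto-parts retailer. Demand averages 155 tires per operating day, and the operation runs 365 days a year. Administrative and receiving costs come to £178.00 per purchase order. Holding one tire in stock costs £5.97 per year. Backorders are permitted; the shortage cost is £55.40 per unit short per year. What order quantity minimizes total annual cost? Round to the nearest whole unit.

Q* ≈ 1,933 tires

Annual demand D = 155 × 365 = 56,575.
With planned backorders, Q* = √(2DS/H) · √((H+B)/B).
√(2DS/H) = √(2 × 56,575 × 178 / 5.97) = 1836.750.
√((H+B)/B) = √((5.97+55.4)/55.4) = 1.0525.
Q* ≈ 1933.184.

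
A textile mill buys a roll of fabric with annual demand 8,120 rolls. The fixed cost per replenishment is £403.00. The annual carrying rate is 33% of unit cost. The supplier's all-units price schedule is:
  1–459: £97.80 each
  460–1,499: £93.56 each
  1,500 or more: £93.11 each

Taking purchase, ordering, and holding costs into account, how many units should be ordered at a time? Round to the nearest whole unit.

Q* ≈ 460 rolls

Holding cost per unit per year at price C is H = 0.33·C.
For each price level, check whether its EOQ is feasible; otherwise the best quantity at that price is the breakpoint.
EOQ at £97.80 = 450.3 (feasible in tier 1): TC = 8,120×£97.80 + (8,120/450.3)×403 + (450.3/2)×0.33×£97.80 = £808,669.56.
EOQ at £93.56 = 460.4 (feasible in tier 2): TC = 8,120×£93.56 + (8,120/460.4)×403 + (460.4/2)×0.33×£93.56 = £773,922.22.
EOQ at £93.11 = 461.5 < 1500, so use break Q=1500: TC = 8,120×£93.11 + (8,120/1500.0)×403 + (1500.0/2)×0.33×£93.11 = £781,279.50.
Lowest total cost is £773,922.22 at Q = 460.4.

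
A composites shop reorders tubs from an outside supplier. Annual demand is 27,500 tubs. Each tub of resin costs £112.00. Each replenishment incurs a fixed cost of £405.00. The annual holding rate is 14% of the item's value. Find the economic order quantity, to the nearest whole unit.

Q* ≈ 1,192 tubs

Holding cost H = 0.14 × £112.00 = £15.6800 per unit per year.
EOQ = √(2DS / H) = √(2 × 27,500 × 405 / 15.68).
= √(22,275,000 / 15.68) = √1,420,599.4898 ≈ 1191.889.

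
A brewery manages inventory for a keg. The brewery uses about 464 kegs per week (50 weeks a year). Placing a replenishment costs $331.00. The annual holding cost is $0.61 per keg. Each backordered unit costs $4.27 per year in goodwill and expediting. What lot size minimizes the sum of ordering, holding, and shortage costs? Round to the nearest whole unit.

Annual demand D = 464 × 50 = 23,200.
With planned backorders, Q* = √(2DS/H) · √((H+B)/B).
√(2DS/H) = √(2 × 23,200 × 331 / 0.61) = 5017.739.
√((H+B)/B) = √((0.61+4.27)/4.27) = 1.0690.
Q* ≈ 5364.189.

Q* ≈ 5,364 kegs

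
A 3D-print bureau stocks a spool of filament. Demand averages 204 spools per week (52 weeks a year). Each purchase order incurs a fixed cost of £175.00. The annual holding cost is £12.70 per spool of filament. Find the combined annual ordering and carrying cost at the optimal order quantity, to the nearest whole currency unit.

Annual demand D = 204 × 52 = 10,608.
The optimal lot size = √(2DS/H) = √(2 × 10,608 × 175 / 12.7) ≈ 540.69.
At the optimum the two cost components are equal, so total cost = 2·(Q*/2)H = Q*·H.
Minimum total = √(2DSH) = √(2 × 10,608 × 175 × 12.7) ≈ 6866.772.

TC* ≈ £6,867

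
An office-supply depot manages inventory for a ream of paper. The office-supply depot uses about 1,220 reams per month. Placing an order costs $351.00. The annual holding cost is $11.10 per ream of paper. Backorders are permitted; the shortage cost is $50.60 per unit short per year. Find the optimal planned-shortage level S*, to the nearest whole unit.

Annual demand D = 1,220 × 12 = 14,640.
With planned backorders, Q* = √(2DS/H) · √((H+B)/B).
√(2DS/H) = √(2 × 14,640 × 351 / 11.1) = 962.227.
√((H+B)/B) = √((11.1+50.6)/50.6) = 1.1042.
Q* ≈ 1062.539.
S* = Q* · H/(H+B) = 1062.539 × 11.1/61.7 ≈ 191.154.

S* ≈ 191 reams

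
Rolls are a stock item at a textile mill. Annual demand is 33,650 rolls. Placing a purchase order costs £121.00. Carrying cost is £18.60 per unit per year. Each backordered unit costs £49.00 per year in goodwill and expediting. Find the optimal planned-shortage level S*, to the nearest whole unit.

With planned backorders, Q* = √(2DS/H) · √((H+B)/B).
√(2DS/H) = √(2 × 33,650 × 121 / 18.6) = 661.674.
√((H+B)/B) = √((18.6+49)/49) = 1.1746.
Q* ≈ 777.175.
S* = Q* · H/(H+B) = 777.175 × 18.6/67.6 ≈ 213.838.

S* ≈ 214 rolls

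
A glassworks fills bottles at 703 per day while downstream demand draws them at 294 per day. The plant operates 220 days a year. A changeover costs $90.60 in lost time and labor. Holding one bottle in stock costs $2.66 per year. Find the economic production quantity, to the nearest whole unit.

Annual demand D = 294 × 220 = 64,680.
Production build-up factor (1 − d/p) = 1 − 294/703 = 0.5818.
Q* = √(2DS / (H(1 − d/p))) = √(2 × 64,680 × 90.6 / (2.66 × 0.5818)).
= √(11,720,016 / 1.5476) ≈ 2751.942.

Q* ≈ 2,752 bottles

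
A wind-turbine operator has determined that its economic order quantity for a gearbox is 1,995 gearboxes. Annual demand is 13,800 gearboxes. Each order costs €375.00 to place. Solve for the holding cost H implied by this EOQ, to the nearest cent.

The basic EOQ model gives Q* = √(2DS/H); rearrange for the unknown.
From Q* = √(2DS/H): H = 2DS / Q*² = 2 × 13,800 × 375 / 1,995² = 2.6005.

H ≈ €2.60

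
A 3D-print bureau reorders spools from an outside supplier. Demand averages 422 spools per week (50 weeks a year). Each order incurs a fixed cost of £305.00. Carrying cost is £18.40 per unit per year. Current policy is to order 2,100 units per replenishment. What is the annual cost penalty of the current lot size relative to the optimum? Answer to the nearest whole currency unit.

Extra cost ≈ £6,995 per year

Annual demand D = 422 × 50 = 21,100.
EOQ = √(2DS/H) = √(2 × 21,100 × 305 / 18.4) ≈ 836.37.
Cost at Q* = (D/Q*)S + (Q*/2)H = √(2DSH) ≈ £15,389.17.
Cost at Q = 2,100: (21,100/2,100)×305 + (2,100/2)×18.4 = £3,064.52 + £19,320.00 = £22,384.52.
Excess = £22,384.52 − £15,389.17 = £6,995.36.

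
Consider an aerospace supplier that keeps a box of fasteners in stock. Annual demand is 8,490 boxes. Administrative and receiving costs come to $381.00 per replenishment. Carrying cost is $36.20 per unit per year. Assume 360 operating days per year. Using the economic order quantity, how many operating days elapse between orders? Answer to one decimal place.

Q* = √(2DS/H) = √(2 × 8,490 × 381 / 36.2) ≈ 422.74.
Cycle time = Q*/D × 360 = 422.74 / 8,490 × 360 ≈ 17.926 days.

T ≈ 17.9 days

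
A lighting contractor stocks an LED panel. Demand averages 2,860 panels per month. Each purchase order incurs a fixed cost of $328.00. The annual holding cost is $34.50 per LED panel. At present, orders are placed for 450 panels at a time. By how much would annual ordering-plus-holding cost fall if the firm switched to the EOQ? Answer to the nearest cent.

Extra cost ≈ $4,908.09 per year

Annual demand D = 2,860 × 12 = 34,320.
EOQ = √(2DS/H) = √(2 × 34,320 × 328 / 34.5) ≈ 807.82.
Cost at Q* = (D/Q*)S + (Q*/2)H = √(2DSH) ≈ $27,869.88.
Cost at Q = 450: (34,320/450)×328 + (450/2)×34.5 = $25,015.47 + $7,762.50 = $32,777.97.
Excess = $32,777.97 − $27,869.88 = $4,908.09.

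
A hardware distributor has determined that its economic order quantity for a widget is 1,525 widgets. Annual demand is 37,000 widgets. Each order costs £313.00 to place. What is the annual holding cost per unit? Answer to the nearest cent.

H ≈ £9.96

The basic EOQ model gives Q* = √(2DS/H); rearrange for the unknown.
From Q* = √(2DS/H): H = 2DS / Q*² = 2 × 37,000 × 313 / 1,525² = 9.9595.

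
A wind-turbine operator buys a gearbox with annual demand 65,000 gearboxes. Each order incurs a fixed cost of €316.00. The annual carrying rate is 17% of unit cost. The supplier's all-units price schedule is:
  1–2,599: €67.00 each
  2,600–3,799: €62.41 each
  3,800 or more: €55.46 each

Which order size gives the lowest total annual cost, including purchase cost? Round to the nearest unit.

Holding cost per unit per year at price C is H = 0.17·C.
Evaluate total cost at each tier's feasible EOQ or, if the EOQ is below the tier, at the tier's minimum quantity.
EOQ at €67.00 = 1899.1 (feasible in tier 1): TC = 65,000×€67.00 + (65,000/1899.1)×316 + (1899.1/2)×0.17×€67.00 = €4,376,631.02.
EOQ at €62.41 = 1967.7 < 2600, so use break Q=2600: TC = 65,000×€62.41 + (65,000/2600.0)×316 + (2600.0/2)×0.17×€62.41 = €4,078,342.61.
EOQ at €55.46 = 2087.4 < 3800, so use break Q=3800: TC = 65,000×€55.46 + (65,000/3800.0)×316 + (3800.0/2)×0.17×€55.46 = €3,628,218.84.
Lowest total cost is €3,628,218.84 at Q = 3800.0.

Q* ≈ 3,800 gearboxes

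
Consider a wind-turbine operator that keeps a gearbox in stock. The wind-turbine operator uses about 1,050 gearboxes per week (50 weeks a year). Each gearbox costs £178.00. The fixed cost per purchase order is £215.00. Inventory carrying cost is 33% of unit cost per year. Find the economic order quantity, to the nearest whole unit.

Annual demand D = 1,050 × 50 = 52,500.
Holding cost H = 0.33 × £178.00 = £58.7400 per unit per year.
EOQ = √(2DS / H) = √(2 × 52,500 × 215 / 58.74).
= √(22,575,000 / 58.74) = √384,320.7354 ≈ 619.936.

Q* ≈ 620 gearboxes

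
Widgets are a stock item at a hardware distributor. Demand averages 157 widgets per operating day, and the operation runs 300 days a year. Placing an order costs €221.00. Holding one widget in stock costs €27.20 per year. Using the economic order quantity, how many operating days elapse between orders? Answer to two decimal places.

T ≈ 5.57 days

Annual demand D = 157 × 300 = 47,100.
EOQ = √(2DS/H) = √(2 × 47,100 × 221 / 27.2) ≈ 874.86.
Cycle time = Q*/D × 300 = 874.86 / 47,100 × 300 ≈ 5.572 days.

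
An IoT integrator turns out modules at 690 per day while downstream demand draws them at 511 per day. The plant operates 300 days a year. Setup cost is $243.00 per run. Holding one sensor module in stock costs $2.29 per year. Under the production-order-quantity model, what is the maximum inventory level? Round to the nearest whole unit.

Annual demand D = 511 × 300 = 153,300.
Production build-up factor (1 − d/p) = 1 − 511/690 = 0.2594.
Q* = √(2DS / (H(1 − d/p))) = √(2 × 153,300 × 243 / (2.29 × 0.2594)).
= √(74,503,800 / 0.5941) ≈ 11198.749.
Maximum inventory = Q*(1 − d/p) = 11198.749 × 0.2594 ≈ 2905.183.

I_max ≈ 2,905 modules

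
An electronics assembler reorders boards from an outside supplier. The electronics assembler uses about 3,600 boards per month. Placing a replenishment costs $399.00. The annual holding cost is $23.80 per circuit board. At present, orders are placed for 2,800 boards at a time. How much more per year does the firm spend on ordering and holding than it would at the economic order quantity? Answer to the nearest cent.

Annual demand D = 3,600 × 12 = 43,200.
EOQ = √(2DS/H) = √(2 × 43,200 × 399 / 23.8) ≈ 1203.52.
Cost at Q* = (D/Q*)S + (Q*/2)H = √(2DSH) ≈ $28,643.88.
Cost at Q = 2,800: (43,200/2,800)×399 + (2,800/2)×23.8 = $6,156.00 + $33,320.00 = $39,476.00.
Excess = $39,476.00 − $28,643.88 = $10,832.12.

Extra cost ≈ $10,832.12 per year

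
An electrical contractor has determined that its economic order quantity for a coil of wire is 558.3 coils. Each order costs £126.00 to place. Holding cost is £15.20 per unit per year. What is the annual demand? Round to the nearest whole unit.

Squaring Q* = √(2DS/H) gives Q*² = 2DS/H.
From Q* = √(2DS/H): D = Q*²H / (2S) = 558.3² × 15.2 / (2 × 126) = 18800.885.

D ≈ 18,801 coils per year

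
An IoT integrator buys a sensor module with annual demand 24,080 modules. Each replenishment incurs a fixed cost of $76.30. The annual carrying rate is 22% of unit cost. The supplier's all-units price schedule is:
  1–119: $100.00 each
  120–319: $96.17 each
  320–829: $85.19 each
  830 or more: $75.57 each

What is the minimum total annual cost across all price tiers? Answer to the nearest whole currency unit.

TC* ≈ $1,828,839

Holding cost per unit per year at price C is H = 0.22·C.
For each price level, check whether its EOQ is feasible; otherwise the best quantity at that price is the breakpoint.
Tier 1 ($100.00): EOQ = 408.7 exceeds tier's upper bound 119, so this tier is dominated.
Tier 2 ($96.17): EOQ = 416.7 exceeds tier's upper bound 319, so this tier is dominated.
EOQ at $85.19 = 442.8 (feasible in tier 3): TC = 24,080×$85.19 + (24,080/442.8)×76.3 + (442.8/2)×0.22×$85.19 = $2,059,673.92.
EOQ at $75.57 = 470.1 < 830, so use break Q=830: TC = 24,080×$75.57 + (24,080/830.0)×76.3 + (830.0/2)×0.22×$75.57 = $1,828,838.76.
Lowest total cost among the candidates is at Q = 830.0.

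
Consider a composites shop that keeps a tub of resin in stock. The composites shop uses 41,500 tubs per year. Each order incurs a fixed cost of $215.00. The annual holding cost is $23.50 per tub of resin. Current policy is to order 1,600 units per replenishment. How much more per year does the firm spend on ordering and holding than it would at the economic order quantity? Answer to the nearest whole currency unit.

Extra cost ≈ $3,898 per year

EOQ = √(2DS/H) = √(2 × 41,500 × 215 / 23.5) ≈ 871.41.
Cost at Q* = (D/Q*)S + (Q*/2)H = √(2DSH) ≈ $20,478.22.
Cost at Q = 1,600: (41,500/1,600)×215 + (1,600/2)×23.5 = $5,576.56 + $18,800.00 = $24,376.56.
Excess = $24,376.56 − $20,478.22 = $3,898.34.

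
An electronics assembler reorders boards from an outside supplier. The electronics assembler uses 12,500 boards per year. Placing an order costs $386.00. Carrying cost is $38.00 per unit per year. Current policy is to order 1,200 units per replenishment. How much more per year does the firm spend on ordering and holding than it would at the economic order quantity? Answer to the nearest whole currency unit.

Extra cost ≈ $7,671 per year

EOQ = √(2DS/H) = √(2 × 12,500 × 386 / 38) ≈ 503.93.
Cost at Q* = (D/Q*)S + (Q*/2)H = √(2DSH) ≈ $19,149.41.
Cost at Q = 1,200: (12,500/1,200)×386 + (1,200/2)×38 = $4,020.83 + $22,800.00 = $26,820.83.
Excess = $26,820.83 − $19,149.41 = $7,671.42.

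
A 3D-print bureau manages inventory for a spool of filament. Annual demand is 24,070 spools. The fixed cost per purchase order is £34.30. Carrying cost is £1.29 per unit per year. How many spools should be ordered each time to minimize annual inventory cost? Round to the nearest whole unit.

Q* ≈ 1,131 spools

EOQ = √(2DS / H) = √(2 × 24,070 × 34.3 / 1.29).
= √(1,651,202 / 1.29) = √1,280,001.5504 ≈ 1131.372.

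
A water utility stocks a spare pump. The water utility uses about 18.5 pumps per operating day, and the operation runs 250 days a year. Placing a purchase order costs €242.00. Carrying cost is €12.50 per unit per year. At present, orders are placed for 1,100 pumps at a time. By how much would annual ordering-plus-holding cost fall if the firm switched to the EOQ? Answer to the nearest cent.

Extra cost ≈ €2,602.77 per year

Annual demand D = 18.5 × 250 = 4,625.
EOQ = √(2DS/H) = √(2 × 4,625 × 242 / 12.5) ≈ 423.18.
Cost at Q* = (D/Q*)S + (Q*/2)H = √(2DSH) ≈ €5,289.73.
Cost at Q = 1,100: (4,625/1,100)×242 + (1,100/2)×12.5 = €1,017.50 + €6,875.00 = €7,892.50.
Excess = €7,892.50 − €5,289.73 = €2,602.77.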